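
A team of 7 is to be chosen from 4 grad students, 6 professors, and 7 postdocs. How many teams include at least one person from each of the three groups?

17283

With no constraint there are C(17,7) = 19448 possible selections.
Selections missing a whole group: no grad students → C(13,7) = 1716; no professors → C(11,7) = 330; no postdocs → C(10,7) = 120.
Add back selections omitting two groups (i.e. drawn from a single group): C(4,7) + C(6,7) + C(7,7) = 1.
By inclusion–exclusion: 19448 − 2166 + 1 = 17283.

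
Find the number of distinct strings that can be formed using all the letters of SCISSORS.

SCISSORS has 8 letters with S appearing 4 times.
The number of distinct arrangements is 8!/(4!) = 40320/24 = 1680.

1680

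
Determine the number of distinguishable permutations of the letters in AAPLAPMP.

1120

AAPLAPMP has 8 letters with A appearing 3 times and P appearing 3 times.
The number of distinct arrangements is 8!/(3!·3!) = 40320/36 = 1120.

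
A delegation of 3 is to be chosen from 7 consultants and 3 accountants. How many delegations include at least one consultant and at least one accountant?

84

Total 3-person selections from all 10: C(10,3) = 120.
Selections missing a whole group: no consultants → C(3,3) = 1; no accountants → C(7,3) = 35.
Both groups omitted at once is impossible, so 120 − 36 = 84.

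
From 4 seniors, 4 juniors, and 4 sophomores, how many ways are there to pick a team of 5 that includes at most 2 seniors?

Split by how many seniors are chosen (0 through 2).
Sum: C(4,0)·C(8,5) + C(4,1)·C(8,4) + C(4,2)·C(8,3) = 56 + 280 + 336 = 672.

672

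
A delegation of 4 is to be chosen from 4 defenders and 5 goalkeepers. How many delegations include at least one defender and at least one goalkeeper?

With no constraint there are C(9,4) = 126 possible selections.
Subtract selections that omit an entire group: no defenders → C(5,4) = 5; no goalkeepers → C(4,4) = 1.
Both groups omitted at once is impossible, so 126 − 6 = 120.

120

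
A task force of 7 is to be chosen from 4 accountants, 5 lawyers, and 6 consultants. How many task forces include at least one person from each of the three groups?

5949

Total 7-person selections from all 15: C(15,7) = 6435.
Subtract selections that omit an entire group: no accountants → C(11,7) = 330; no lawyers → C(10,7) = 120; no consultants → C(9,7) = 36.
Add back selections omitting two groups (i.e. drawn from a single group): C(4,7) + C(5,7) + C(6,7) = 0.
By inclusion–exclusion: 6435 − 486 + 0 = 5949.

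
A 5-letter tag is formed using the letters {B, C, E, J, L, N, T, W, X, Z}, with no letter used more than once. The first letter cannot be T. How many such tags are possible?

27216

The first letter has 10−1 = 9 choices (anything except T).
The remaining 4 letters are filled from the other 9 symbols without repetition: 9 × 8 × 7 × 6 = 3024.
Total: 9 × 3024 = 27216.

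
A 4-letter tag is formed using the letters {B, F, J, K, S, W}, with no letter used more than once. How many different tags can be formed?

With no repetition, fill the 4 letters in order: 6 choices, then 5, down to 3.
That product is 6 × 5 × 4 × 3 = 360.

360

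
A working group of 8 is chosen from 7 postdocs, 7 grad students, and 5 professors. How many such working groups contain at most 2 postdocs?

25443

Split by how many postdocs are chosen (0 through 2).
Sum: C(7,0)·C(12,8) + C(7,1)·C(12,7) + C(7,2)·C(12,6) = 495 + 5544 + 19404 = 25443.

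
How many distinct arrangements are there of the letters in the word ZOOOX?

20

ZOOOX has 5 letters with O appearing 3 times.
Dividing 5! = 120 by 3! = 6 for the repeated letters gives 20.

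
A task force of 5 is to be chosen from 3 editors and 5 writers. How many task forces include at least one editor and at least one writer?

55

With no constraint there are C(8,5) = 56 possible selections.
Selections missing a whole group: no editors → C(5,5) = 1; no writers → C(3,5) = 0.
Both groups omitted at once is impossible, so 56 − 1 = 55.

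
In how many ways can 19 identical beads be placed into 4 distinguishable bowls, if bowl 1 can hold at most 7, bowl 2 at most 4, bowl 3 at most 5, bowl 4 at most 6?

Without the upper bounds there are C(22,3) = 1540 ways to split 19 among 4 bowls.
Subtract solutions that violate a single cap (substitute x_i' = x_i − (cap_i+1)): x_1 ≥ 8 gives C(14,3) = 364; x_2 ≥ 5 gives C(17,3) = 680; x_3 ≥ 6 gives C(16,3) = 560; x_4 ≥ 7 gives C(15,3) = 455. Together 2059.
Add back pairs where two caps are both exceeded: 84 + 56 + 35 + 165 + 120 + 84 = 544.
Subtract triples: 1 + 0 + 0 + 4 = 5.
By inclusion–exclusion the count is 1540 − 2059 + 544 − 5 = 20.

20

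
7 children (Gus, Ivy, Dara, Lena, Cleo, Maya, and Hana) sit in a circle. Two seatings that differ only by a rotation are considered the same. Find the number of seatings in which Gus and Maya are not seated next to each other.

Without the restriction there are (6)! = 720 seatings.
Seatings with Gus beside Maya: treat them as a block with 2 internal orders, giving 2 × (5)! = 240.
Subtracting, 720 − 240 = 480.

480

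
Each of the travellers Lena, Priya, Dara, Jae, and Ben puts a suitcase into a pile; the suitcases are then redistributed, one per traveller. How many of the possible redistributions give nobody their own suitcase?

Count assignments avoiding every fixed point. For any j of the 5 travellers fixed to their own suitcase, the other 5−j can be arranged in (5−j)! ways.
By inclusion–exclusion this is Σ_{j=0}^{5} (−1)^j C(5,j)·(5−j)!.
Computing: 120 − 120 + 60 − 20 + 5 − 1 = 44.

44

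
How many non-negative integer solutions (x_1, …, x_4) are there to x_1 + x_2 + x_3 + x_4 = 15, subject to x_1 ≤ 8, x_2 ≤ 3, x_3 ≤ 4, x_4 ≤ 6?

Ignoring the caps, the number of non-negative solutions to x_1+…+x_4 = 15 is C(18,3) = 816.
Subtract solutions that violate a single cap (substitute x_i' = x_i − (cap_i+1)): x_1 ≥ 9 gives C(9,3) = 84; x_2 ≥ 4 gives C(14,3) = 364; x_3 ≥ 5 gives C(13,3) = 286; x_4 ≥ 7 gives C(11,3) = 165. Together 899.
Add back pairs where two caps are both exceeded: 10 + 4 + 0 + 84 + 35 + 20 = 153.
By inclusion–exclusion the count is 816 − 899 + 153 = 70.

70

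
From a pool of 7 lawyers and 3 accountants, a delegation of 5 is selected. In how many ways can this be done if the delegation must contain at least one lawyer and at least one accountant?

Unrestricted: C(10,5) = 252 ways to pick any 5 of the 10.
Selections missing a whole group: no lawyers → C(3,5) = 0; no accountants → C(7,5) = 21.
Both groups omitted at once is impossible, so 252 − 21 = 231.

231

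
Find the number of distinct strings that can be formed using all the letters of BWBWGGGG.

Letter multiplicities in BWBWGGGG: B×2, G×4, W×2.
Dividing 8! = 40320 by 4!·2!·2! = 96 for the repeated letters gives 420.

420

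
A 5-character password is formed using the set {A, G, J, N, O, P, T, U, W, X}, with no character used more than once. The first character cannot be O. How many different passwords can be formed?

The first character has 10−1 = 9 choices (anything except O).
The remaining 4 characters are filled from the other 9 symbols without repetition: 9 × 8 × 7 × 6 = 3024.
Total: 9 × 3024 = 27216.

27216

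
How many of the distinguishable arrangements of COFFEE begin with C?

Fix C in the first position and arrange the remaining 5 letters.
Those 5 letters have E appearing twice and F appearing twice, giving (5)!/(2!·2!) = 30.

30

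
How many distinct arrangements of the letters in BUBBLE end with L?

20

Fix L in the last position and arrange the remaining 5 letters.
Those 5 letters have B appearing 3 times, giving (5)!/(3!) = 20.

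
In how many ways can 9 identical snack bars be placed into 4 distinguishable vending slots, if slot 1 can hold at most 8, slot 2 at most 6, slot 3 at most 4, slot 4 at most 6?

Ignoring the caps, the number of non-negative solutions to x_1+…+x_4 = 9 is C(12,3) = 220.
Subtract solutions that violate a single cap (substitute x_i' = x_i − (cap_i+1)): x_1 ≥ 9 gives C(3,3) = 1; x_2 ≥ 7 gives C(5,3) = 10; x_3 ≥ 5 gives C(7,3) = 35; x_4 ≥ 7 gives C(5,3) = 10. Together 56.
No two caps can be exceeded simultaneously, so the pair terms are all 0.
By inclusion–exclusion the count is 220 − 56 + 0 = 164.

164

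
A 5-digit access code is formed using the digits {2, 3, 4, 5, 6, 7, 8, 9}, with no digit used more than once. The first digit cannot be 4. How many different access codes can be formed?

5880

The first digit has 8−1 = 7 choices (anything except 4).
The remaining 4 digits are filled from the other 7 symbols without repetition: 7 × 6 × 5 × 4 = 840.
Total: 7 × 840 = 5880.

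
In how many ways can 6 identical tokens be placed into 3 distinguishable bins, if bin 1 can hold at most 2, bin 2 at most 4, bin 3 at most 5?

14

Without the upper bounds there are C(8,2) = 28 ways to split 6 among 3 bins.
Subtract solutions that violate a single cap (substitute x_i' = x_i − (cap_i+1)): x_1 ≥ 3 gives C(5,2) = 10; x_2 ≥ 5 gives C(3,2) = 3; x_3 ≥ 6 gives C(2,2) = 1. Together 14.
No two caps can be exceeded simultaneously, so the pair terms are all 0.
By inclusion–exclusion the count is 28 − 14 + 0 = 14.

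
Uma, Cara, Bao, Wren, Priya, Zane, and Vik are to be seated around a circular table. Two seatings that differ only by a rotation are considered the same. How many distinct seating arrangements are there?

720

Fix one person's seat to break rotational symmetry; the remaining 6 people can be arranged in (6)! = 720 ways.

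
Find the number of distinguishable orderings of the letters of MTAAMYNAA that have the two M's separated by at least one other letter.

There are 9!/(4!·2!) = 7560 arrangements of MTAAMYNAA in total.
If the two M's are adjacent, glue them into one block, leaving 8 items to arrange: (8)!/(4!) = 1680 ways.
Subtracting, 7560 − 1680 = 5880 arrangements keep the M's apart.

5880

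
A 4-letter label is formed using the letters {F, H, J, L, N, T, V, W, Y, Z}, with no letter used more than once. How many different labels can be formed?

This is a permutation of 4 out of 10: P(10,4) = 10!/6!.
10 × 9 × 8 × 7 = 5040.

5040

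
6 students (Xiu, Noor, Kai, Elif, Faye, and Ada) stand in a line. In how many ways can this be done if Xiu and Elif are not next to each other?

Of the 6! = 720 arrangements, those with Xiu and Elif adjacent number 2 × 5! = 240 (treat the pair as a block with 2 internal orders).
Complementary counting: 720 − 240 = 480.

480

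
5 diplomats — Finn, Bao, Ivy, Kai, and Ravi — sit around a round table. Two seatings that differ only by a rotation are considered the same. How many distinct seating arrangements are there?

24

Around a circle, 5 distinct people have 5!/5 = (4)! = 24 rotationally distinct seatings.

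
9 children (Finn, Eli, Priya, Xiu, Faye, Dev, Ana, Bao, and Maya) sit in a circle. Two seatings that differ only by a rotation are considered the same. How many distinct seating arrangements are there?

40320

Seat Finn anywhere (absorbing the rotational symmetry), then permute the other 8: (8)! = 40320.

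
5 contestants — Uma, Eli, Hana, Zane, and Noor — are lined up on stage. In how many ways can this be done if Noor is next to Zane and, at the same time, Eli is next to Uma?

Treat {Noor,Zane} as one block (2 orders) and {Eli,Uma} as another (2 orders).
That leaves 3 units to arrange: 2 × 2 × 3! = 4 × 6 = 24.

24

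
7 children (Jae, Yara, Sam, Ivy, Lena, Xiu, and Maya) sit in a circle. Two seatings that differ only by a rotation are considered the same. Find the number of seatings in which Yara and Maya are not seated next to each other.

All circular seatings of 7 people number (6)! = 720.
Seatings with Yara beside Maya: treat them as a block with 2 internal orders, giving 2 × (5)! = 240.
Subtracting, 720 − 240 = 480.

480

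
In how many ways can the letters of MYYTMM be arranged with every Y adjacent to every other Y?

20

Treat the 2 copies of Y as a single block. The multiset to arrange is then {YY, M, M, M, T}, 5 items in all.
That gives (5)!/(3!) = 20 arrangements.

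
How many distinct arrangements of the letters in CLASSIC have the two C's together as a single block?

Treat the 2 copies of C as a single block. The multiset to arrange is then {CC, A, I, L, S, S}, 6 items in all.
That gives (6)!/(2!) = 360 arrangements.

360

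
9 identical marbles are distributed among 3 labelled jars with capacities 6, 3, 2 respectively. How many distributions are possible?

6

Without the upper bounds there are C(11,2) = 55 ways to split 9 among 3 jars.
Subtract solutions that violate a single cap (substitute x_i' = x_i − (cap_i+1)): x_1 ≥ 7 gives C(4,2) = 6; x_2 ≥ 4 gives C(7,2) = 21; x_3 ≥ 3 gives C(8,2) = 28. Together 55.
Add back pairs where two caps are both exceeded: 0 + 0 + 6 = 6.
By inclusion–exclusion the count is 55 − 55 + 6 = 6.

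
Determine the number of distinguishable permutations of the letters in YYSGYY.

30

YYSGYY has 6 letters with Y appearing 4 times.
Dividing 6! = 720 by 4! = 24 for the repeated letters gives 30.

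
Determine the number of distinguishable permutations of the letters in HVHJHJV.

The 7 letters of HVHJHJV have repeats: H appearing 3 times, J appearing twice, and V appearing twice.
The number of distinct arrangements is 7!/(3!·2!·2!) = 5040/24 = 210.

210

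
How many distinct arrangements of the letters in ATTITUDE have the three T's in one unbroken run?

720

Treat the 3 copies of T as a single block. The multiset to arrange is then {TTT, A, D, E, I, U}, 6 items in all.
All 6 items are distinct, so there are (6)! = 720 arrangements.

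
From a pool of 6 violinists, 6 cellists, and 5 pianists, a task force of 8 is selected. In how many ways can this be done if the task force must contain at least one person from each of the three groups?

23485

Total 8-person selections from all 17: C(17,8) = 24310.
Selections missing a whole group: no violinists → C(11,8) = 165; no cellists → C(11,8) = 165; no pianists → C(12,8) = 495.
Add back selections omitting two groups (i.e. drawn from a single group): C(6,8) + C(6,8) + C(5,8) = 0.
By inclusion–exclusion: 24310 − 825 + 0 = 23485.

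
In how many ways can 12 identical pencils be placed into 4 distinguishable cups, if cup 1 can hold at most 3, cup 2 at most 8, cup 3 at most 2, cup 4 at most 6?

Without the upper bounds there are C(15,3) = 455 ways to split 12 among 4 cups.
Subtract solutions that violate a single cap (substitute x_i' = x_i − (cap_i+1)): x_1 ≥ 4 gives C(11,3) = 165; x_2 ≥ 9 gives C(6,3) = 20; x_3 ≥ 3 gives C(12,3) = 220; x_4 ≥ 7 gives C(8,3) = 56. Together 461.
Add back pairs where two caps are both exceeded: 0 + 56 + 4 + 1 + 0 + 10 = 71.
By inclusion–exclusion the count is 455 − 461 + 71 = 65.

65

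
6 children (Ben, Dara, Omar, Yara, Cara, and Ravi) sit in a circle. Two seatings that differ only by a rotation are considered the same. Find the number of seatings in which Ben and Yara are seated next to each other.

Glue Ben and Yara into a block (2 internal orders). Seating 5 units around a circle gives (4)! arrangements.
So 2 × (4)! = 2 × 24 = 48.

48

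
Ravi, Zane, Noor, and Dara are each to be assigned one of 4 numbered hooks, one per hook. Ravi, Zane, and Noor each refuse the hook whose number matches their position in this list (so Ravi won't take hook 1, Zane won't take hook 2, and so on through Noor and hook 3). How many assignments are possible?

Let Aᵢ (for i ∈ {1, 2, 3}) be the placements that put person i in their forbidden hook. Any j of these fix j positions, leaving (4−j)! ways to fill the rest, and there are C(3,j) ways to pick which j.
By inclusion–exclusion, the number of valid placements is Σ_{j=0}^{3} (−1)^j C(3,j)·(4−j)!.
Computing: 24 − 18 + 6 − 1 = 11.

11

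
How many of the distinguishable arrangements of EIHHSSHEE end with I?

560

Fix I in the last position and arrange the remaining 8 letters.
Those 8 letters have E appearing 3 times, H appearing 3 times, and S appearing twice, giving (8)!/(3!·3!·2!) = 560.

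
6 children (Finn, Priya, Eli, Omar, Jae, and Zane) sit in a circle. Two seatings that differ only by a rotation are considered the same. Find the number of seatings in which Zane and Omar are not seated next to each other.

Without the restriction there are (5)! = 120 seatings.
Those with Zane next to Omar: fuse the pair into one unit and seat 5 units around a circle — 2·(4)! = 48.
Subtracting, 120 − 48 = 72.

72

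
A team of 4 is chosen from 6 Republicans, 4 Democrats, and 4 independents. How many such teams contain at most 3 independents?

1000

Split by how many independents are chosen (0 through 3).
Sum: C(4,0)·C(10,4) + C(4,1)·C(10,3) + C(4,2)·C(10,2) + C(4,3)·C(10,1) = 210 + 480 + 270 + 40 = 1000.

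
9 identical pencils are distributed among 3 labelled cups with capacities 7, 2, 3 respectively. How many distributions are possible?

Without the upper bounds there are C(11,2) = 55 ways to split 9 among 3 cups.
Subtract solutions that violate a single cap (substitute x_i' = x_i − (cap_i+1)): x_1 ≥ 8 gives C(3,2) = 3; x_2 ≥ 3 gives C(8,2) = 28; x_3 ≥ 4 gives C(7,2) = 21. Together 52.
Add back pairs where two caps are both exceeded: 0 + 0 + 6 = 6.
By inclusion–exclusion the count is 55 − 52 + 6 = 9.

9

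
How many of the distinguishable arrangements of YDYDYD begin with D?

10

Fix D in the first position and arrange the remaining 5 letters.
Those 5 letters have D appearing twice and Y appearing 3 times, giving (5)!/(3!·2!) = 10.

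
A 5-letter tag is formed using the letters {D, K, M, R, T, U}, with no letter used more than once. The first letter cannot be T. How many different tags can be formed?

The first letter has 6−1 = 5 choices (anything except T).
The remaining 4 letters are filled from the other 5 symbols without repetition: 5 × 4 × 3 × 2 = 120.
Total: 5 × 120 = 600.

600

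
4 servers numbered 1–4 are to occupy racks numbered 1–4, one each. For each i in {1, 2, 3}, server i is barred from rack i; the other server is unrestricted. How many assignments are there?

11

Let Aᵢ (for i ∈ {1, 2, 3}) be the placements that put server i in its forbidden rack. Any j of these fix j positions, leaving (4−j)! ways to fill the rest, and there are C(3,j) ways to pick which j.
By inclusion–exclusion, the number of valid placements is Σ_{j=0}^{3} (−1)^j C(3,j)·(4−j)!.
Computing: 24 − 18 + 6 − 1 = 11.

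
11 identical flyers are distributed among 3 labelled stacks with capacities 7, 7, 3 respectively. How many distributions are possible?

By stars and bars, unrestricted non-negative solutions to x_1+…+x_3 = 11 number C(11+2,2) = 78.
Subtract solutions that violate a single cap (substitute x_i' = x_i − (cap_i+1)): x_1 ≥ 8 gives C(5,2) = 10; x_2 ≥ 8 gives C(5,2) = 10; x_3 ≥ 4 gives C(9,2) = 36. Together 56.
No two caps can be exceeded simultaneously, so the pair terms are all 0.
By inclusion–exclusion the count is 78 − 56 + 0 = 22.

22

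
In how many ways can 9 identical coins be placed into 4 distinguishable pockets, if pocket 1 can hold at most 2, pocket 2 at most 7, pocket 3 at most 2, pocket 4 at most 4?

Ignoring the caps, the number of non-negative solutions to x_1+…+x_4 = 9 is C(12,3) = 220.
Subtract solutions that violate a single cap (substitute x_i' = x_i − (cap_i+1)): x_1 ≥ 3 gives C(9,3) = 84; x_2 ≥ 8 gives C(4,3) = 4; x_3 ≥ 3 gives C(9,3) = 84; x_4 ≥ 5 gives C(7,3) = 35. Together 207.
Add back pairs where two caps are both exceeded: 0 + 20 + 4 + 0 + 0 + 4 = 28.
By inclusion–exclusion the count is 220 − 207 + 28 = 41.

41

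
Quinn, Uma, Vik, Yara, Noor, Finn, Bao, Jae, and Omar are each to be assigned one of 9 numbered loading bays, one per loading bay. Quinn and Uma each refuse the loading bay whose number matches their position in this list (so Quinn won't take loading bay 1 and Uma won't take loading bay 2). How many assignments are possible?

287280

Let Aᵢ (for i ∈ {1, 2}) be the placements that put person i in their forbidden loading bay. Any j of these fix j positions, leaving (9−j)! ways to fill the rest, and there are C(2,j) ways to pick which j.
By inclusion–exclusion, the number of valid placements is Σ_{j=0}^{2} (−1)^j C(2,j)·(9−j)!.
Computing: 362880 − 80640 + 5040 = 287280.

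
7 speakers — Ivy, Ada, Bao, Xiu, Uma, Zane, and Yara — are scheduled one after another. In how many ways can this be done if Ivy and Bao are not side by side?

Of the 7! = 5040 arrangements, those with Ivy and Bao adjacent number 2 × 6! = 1440 (treat the pair as a block with 2 internal orders).
So 5040 − 1440 = 3600 arrangements keep them apart.

3600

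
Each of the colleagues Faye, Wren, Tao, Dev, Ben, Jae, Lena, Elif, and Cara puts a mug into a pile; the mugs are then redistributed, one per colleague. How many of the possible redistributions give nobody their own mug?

133496

Count assignments avoiding every fixed point. For any j of the 9 colleagues fixed to their own mug, the other 9−j can be arranged in (9−j)! ways.
By inclusion–exclusion this is Σ_{j=0}^{9} (−1)^j C(9,j)·(9−j)!.
Computing: 362880 − 362880 + 181440 − 60480 + 15120 − 3024 + 504 − 72 + 9 − 1 = 133496.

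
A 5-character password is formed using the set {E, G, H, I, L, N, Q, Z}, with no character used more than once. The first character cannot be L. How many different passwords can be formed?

5880

The first character has 8−1 = 7 choices (anything except L).
The remaining 4 characters are filled from the other 7 symbols without repetition: 7 × 6 × 5 × 4 = 840.
Total: 7 × 840 = 5880.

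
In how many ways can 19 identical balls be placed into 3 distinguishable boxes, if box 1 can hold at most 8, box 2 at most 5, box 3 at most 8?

Ignoring the caps, the number of non-negative solutions to x_1+…+x_3 = 19 is C(21,2) = 210.
Subtract solutions that violate a single cap (substitute x_i' = x_i − (cap_i+1)): x_1 ≥ 9 gives C(12,2) = 66; x_2 ≥ 6 gives C(15,2) = 105; x_3 ≥ 9 gives C(12,2) = 66. Together 237.
Add back pairs where two caps are both exceeded: 15 + 3 + 15 = 33.
By inclusion–exclusion the count is 210 − 237 + 33 = 6.

6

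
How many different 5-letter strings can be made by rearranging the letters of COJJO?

Letter multiplicities in COJJO: C×1, J×2, O×2.
The number of distinct arrangements is 5!/(2!·2!) = 120/4 = 30.

30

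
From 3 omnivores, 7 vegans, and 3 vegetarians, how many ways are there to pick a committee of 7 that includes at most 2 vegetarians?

1506

Split by how many vegetarians are chosen (0 through 2).
Sum: C(3,0)·C(10,7) + C(3,1)·C(10,6) + C(3,2)·C(10,5) = 120 + 630 + 756 = 1506.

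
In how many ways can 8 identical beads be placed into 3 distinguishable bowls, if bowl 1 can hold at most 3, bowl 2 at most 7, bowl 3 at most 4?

19

Without the upper bounds there are C(10,2) = 45 ways to split 8 among 3 bowls.
Subtract solutions that violate a single cap (substitute x_i' = x_i − (cap_i+1)): x_1 ≥ 4 gives C(6,2) = 15; x_2 ≥ 8 gives C(2,2) = 1; x_3 ≥ 5 gives C(5,2) = 10. Together 26.
No two caps can be exceeded simultaneously, so the pair terms are all 0.
By inclusion–exclusion the count is 45 − 26 + 0 = 19.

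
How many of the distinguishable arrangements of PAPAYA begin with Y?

Fix Y in the first position and arrange the remaining 5 letters.
Those 5 letters have A appearing 3 times and P appearing twice, giving (5)!/(3!·2!) = 10.

10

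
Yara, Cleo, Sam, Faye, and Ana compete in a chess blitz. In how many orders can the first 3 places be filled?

This is an ordered selection of 3 from 5: P(5,3).
That gives 5 × 4 × 3 = 60.

60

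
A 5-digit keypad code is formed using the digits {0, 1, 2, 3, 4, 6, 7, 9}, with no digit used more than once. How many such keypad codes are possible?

6720

With no repetition, fill the 5 digits in order: 8 choices, then 7, down to 4.
8 × 7 × 6 × 5 × 4 = 6720.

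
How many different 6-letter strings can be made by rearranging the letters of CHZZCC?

CHZZCC has 6 letters with C appearing 3 times and Z appearing twice.
Dividing 6! = 720 by 3!·2! = 12 for the repeated letters gives 60.

60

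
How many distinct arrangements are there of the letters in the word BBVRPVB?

420

BBVRPVB has 7 letters with B appearing 3 times and V appearing twice.
So there are 7! / (3!·2!) = 420 distinguishable arrangements.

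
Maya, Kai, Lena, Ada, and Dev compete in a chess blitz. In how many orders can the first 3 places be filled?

There are 5 choices for 1st place, 4 for 2nd, and 3 for 3rd.
That gives 5 × 4 × 3 = 60.

60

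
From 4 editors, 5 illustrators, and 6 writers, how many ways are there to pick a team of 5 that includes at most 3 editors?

2992

Split by how many editors are chosen (0 through 3).
Sum: C(4,0)·C(11,5) + C(4,1)·C(11,4) + C(4,2)·C(11,3) + C(4,3)·C(11,2) = 462 + 1320 + 990 + 220 = 2992.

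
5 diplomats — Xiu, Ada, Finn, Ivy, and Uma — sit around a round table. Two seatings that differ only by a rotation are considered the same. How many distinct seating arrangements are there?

Fix one person's seat to break rotational symmetry; the remaining 4 people can be arranged in (4)! = 24 ways.

24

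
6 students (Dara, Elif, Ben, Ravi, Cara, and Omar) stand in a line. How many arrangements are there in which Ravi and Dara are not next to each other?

480

There are 6! = 720 arrangements in all. If Ravi and Dara are adjacent, merging them into one block gives 2·(5)! = 240 arrangements.
Complementary counting: 720 − 240 = 480.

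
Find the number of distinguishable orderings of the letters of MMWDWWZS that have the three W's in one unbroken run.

360

Treat the 3 copies of W as a single block. The multiset to arrange is then {WWW, D, M, M, S, Z}, 6 items in all.
That gives (6)!/(2!) = 360 arrangements.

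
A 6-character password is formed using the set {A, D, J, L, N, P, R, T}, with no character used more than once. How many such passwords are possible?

20160

Choose and order 6 of the 8 symbols: the first character has 8 options, the next 7, and so on down to 3.
That product is 8 × 7 × 6 × 5 × 4 × 3 = 20160.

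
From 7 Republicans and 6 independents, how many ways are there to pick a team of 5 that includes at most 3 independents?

1176

Split by how many independents are chosen (0 through 3).
Sum: C(6,0)·C(7,5) + C(6,1)·C(7,4) + C(6,2)·C(7,3) + C(6,3)·C(7,2) = 21 + 210 + 525 + 420 = 1176.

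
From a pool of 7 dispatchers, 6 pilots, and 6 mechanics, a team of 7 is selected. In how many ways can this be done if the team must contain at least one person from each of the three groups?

46165

With no constraint there are C(19,7) = 50388 possible selections.
Subtract selections that omit an entire group: no dispatchers → C(12,7) = 792; no pilots → C(13,7) = 1716; no mechanics → C(13,7) = 1716.
Add back selections omitting two groups (i.e. drawn from a single group): C(7,7) + C(6,7) + C(6,7) = 1.
By inclusion–exclusion: 50388 − 4224 + 1 = 46165.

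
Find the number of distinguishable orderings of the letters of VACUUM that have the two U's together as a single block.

Treat the 2 copies of U as a single block. The multiset to arrange is then {UU, A, C, M, V}, 5 items in all.
All 5 items are distinct, so there are (5)! = 120 arrangements.

120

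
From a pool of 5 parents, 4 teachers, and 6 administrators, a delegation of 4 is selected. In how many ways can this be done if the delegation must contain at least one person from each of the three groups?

720

With no constraint there are C(15,4) = 1365 possible selections.
Selections missing a whole group: no parents → C(10,4) = 210; no teachers → C(11,4) = 330; no administrators → C(9,4) = 126.
Add back selections omitting two groups (i.e. drawn from a single group): C(5,4) + C(4,4) + C(6,4) = 21.
By inclusion–exclusion: 1365 − 666 + 21 = 720.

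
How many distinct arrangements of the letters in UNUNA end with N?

With the last slot taken by N, it remains to arrange the other 4 letters (UUNA).
Those 4 letters have U appearing twice, giving (4)!/(2!) = 12.

12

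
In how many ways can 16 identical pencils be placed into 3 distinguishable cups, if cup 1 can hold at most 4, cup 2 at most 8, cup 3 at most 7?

Ignoring the caps, the number of non-negative solutions to x_1+…+x_3 = 16 is C(18,2) = 153.
Subtract solutions that violate a single cap (substitute x_i' = x_i − (cap_i+1)): x_1 ≥ 5 gives C(13,2) = 78; x_2 ≥ 9 gives C(9,2) = 36; x_3 ≥ 8 gives C(10,2) = 45. Together 159.
Add back pairs where two caps are both exceeded: 6 + 10 + 0 = 16.
By inclusion–exclusion the count is 153 − 159 + 16 = 10.

10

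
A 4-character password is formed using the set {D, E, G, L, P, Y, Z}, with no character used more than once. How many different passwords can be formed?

This is a permutation of 4 out of 7: P(7,4) = 7!/3!.
7 × 6 × 5 × 4 = 840.

840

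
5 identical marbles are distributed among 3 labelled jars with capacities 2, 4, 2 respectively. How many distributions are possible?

8

Without the upper bounds there are C(7,2) = 21 ways to split 5 among 3 jars.
Subtract solutions that violate a single cap (substitute x_i' = x_i − (cap_i+1)): x_1 ≥ 3 gives C(4,2) = 6; x_2 ≥ 5 gives C(2,2) = 1; x_3 ≥ 3 gives C(4,2) = 6. Together 13.
No two caps can be exceeded simultaneously, so the pair terms are all 0.
By inclusion–exclusion the count is 21 − 13 + 0 = 8.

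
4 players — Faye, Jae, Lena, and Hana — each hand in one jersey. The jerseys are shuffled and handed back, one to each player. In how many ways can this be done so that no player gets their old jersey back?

9

This is the derangement count D_4: permutations of 4 items with no fixed point.
By inclusion–exclusion this is Σ_{j=0}^{4} (−1)^j C(4,j)·(4−j)!.
Computing: 24 − 24 + 12 − 4 + 1 = 9.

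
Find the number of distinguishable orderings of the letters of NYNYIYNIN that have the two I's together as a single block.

280

Treat the 2 copies of I as a single block. The multiset to arrange is then {II, N, N, N, N, Y, Y, Y}, 8 items in all.
That gives (8)!/(4!·3!) = 280 arrangements.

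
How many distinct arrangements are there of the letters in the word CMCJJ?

30

CMCJJ has 5 letters with C appearing twice and J appearing twice.
Dividing 5! = 120 by 2!·2! = 4 for the repeated letters gives 30.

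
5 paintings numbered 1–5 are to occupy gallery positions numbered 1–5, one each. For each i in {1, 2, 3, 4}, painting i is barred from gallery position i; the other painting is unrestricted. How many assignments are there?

53

Let Aᵢ (for 1 ≤ i ≤ 4) be the placements that put painting i in its forbidden gallery position. Any j of these fix j positions, leaving (5−j)! ways to fill the rest, and there are C(4,j) ways to pick which j.
By inclusion–exclusion, the number of valid placements is Σ_{j=0}^{4} (−1)^j C(4,j)·(5−j)!.
Computing: 120 − 96 + 36 − 8 + 1 = 53.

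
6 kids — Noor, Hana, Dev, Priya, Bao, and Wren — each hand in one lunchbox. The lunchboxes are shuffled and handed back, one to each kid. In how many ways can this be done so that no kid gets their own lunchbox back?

Let Aᵢ be the assignments in which kid i gets their own lunchbox. We want the size of the complement of A₁∪…∪A_6.
By inclusion–exclusion this is Σ_{j=0}^{6} (−1)^j C(6,j)·(6−j)!.
Computing: 720 − 720 + 360 − 120 + 30 − 6 + 1 = 265.

265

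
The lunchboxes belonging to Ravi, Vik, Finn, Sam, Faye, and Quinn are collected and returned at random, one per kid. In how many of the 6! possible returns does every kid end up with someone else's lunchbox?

Count assignments avoiding every fixed point. For any j of the 6 kids fixed to their own lunchbox, the other 6−j can be arranged in (6−j)! ways.
By inclusion–exclusion this is Σ_{j=0}^{6} (−1)^j C(6,j)·(6−j)!.
Computing: 720 − 720 + 360 − 120 + 30 − 6 + 1 = 265.

265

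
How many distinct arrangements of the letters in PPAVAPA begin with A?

With the first slot taken by A, it remains to arrange the other 6 letters (PPVAPA).
Those 6 letters have A appearing twice and P appearing 3 times, giving (6)!/(3!·2!) = 60.

60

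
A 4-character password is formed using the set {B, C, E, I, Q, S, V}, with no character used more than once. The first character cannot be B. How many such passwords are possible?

The first character has 7−1 = 6 choices (anything except B).
The remaining 3 characters are filled from the other 6 symbols without repetition: 6 × 5 × 4 = 120.
Total: 6 × 120 = 720.

720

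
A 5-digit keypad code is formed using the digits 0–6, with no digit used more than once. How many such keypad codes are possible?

2520

Choose and order 5 of the 7 symbols: the first digit has 7 options, the next 6, and so on down to 3.
7 × 6 × 5 × 4 × 3 = 2520.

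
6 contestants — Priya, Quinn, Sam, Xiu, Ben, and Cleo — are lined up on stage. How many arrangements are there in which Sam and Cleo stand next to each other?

240

Glue Sam and Cleo into one block (2 internal orders), leaving 5 units to arrange in a row.
That gives 2 × 5! = 2 × 120 = 240.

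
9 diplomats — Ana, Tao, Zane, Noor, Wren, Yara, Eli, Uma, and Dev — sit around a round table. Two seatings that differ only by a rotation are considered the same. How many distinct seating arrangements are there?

Around a circle, 9 distinct people have 9!/9 = (8)! = 40320 rotationally distinct seatings.

40320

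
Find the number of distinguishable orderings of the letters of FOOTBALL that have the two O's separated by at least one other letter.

7560

Total arrangements of FOOTBALL: 8!/(2!·2!) = 10080.
If the two O's are adjacent, glue them into one block, leaving 7 items to arrange: (7)!/(2!) = 2520 ways.
Hence 10080 − 2520 = 7560.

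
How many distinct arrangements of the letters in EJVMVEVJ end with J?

420

With the last slot taken by J, it remains to arrange the other 7 letters (EVMVEVJ).
Those 7 letters have E appearing twice and V appearing 3 times, giving (7)!/(3!·2!) = 420.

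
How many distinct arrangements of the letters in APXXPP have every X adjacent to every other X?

20

Treat the 2 copies of X as a single block. The multiset to arrange is then {XX, A, P, P, P}, 5 items in all.
That gives (5)!/(3!) = 20 arrangements.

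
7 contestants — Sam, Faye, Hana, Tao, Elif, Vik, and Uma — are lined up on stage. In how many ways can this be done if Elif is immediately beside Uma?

Glue Elif and Uma into one block (2 internal orders), leaving 6 units to arrange in a row.
So the count is 2·(6)! = 1440.

1440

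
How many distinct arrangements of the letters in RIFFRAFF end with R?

210

With the last slot taken by R, it remains to arrange the other 7 letters (IFFRAFF).
Those 7 letters have F appearing 4 times, giving (7)!/(4!) = 210.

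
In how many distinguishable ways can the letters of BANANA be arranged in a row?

Letter multiplicities in BANANA: A×3, B×1, N×2.
Dividing 6! = 720 by 3!·2! = 12 for the repeated letters gives 60.

60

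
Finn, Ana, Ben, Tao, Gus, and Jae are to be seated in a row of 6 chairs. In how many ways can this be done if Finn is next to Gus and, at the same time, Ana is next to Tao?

Treat {Finn,Gus} as one block (2 orders) and {Ana,Tao} as another (2 orders).
That leaves 4 units to arrange: 2 × 2 × 4! = 4 × 24 = 96.

96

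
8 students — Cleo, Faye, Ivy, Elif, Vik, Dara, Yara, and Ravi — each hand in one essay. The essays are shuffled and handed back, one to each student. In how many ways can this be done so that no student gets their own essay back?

14833

Count assignments avoiding every fixed point. For any j of the 8 students fixed to their own essay, the other 8−j can be arranged in (8−j)! ways.
By inclusion–exclusion this is Σ_{j=0}^{8} (−1)^j C(8,j)·(8−j)!.
Computing: 40320 − 40320 + 20160 − 6720 + 1680 − 336 + 56 − 8 + 1 = 14833.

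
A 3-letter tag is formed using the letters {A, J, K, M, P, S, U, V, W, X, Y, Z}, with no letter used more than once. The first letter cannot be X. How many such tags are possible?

1210

The first letter has 12−1 = 11 choices (anything except X).
The remaining 2 letters are filled from the other 11 symbols without repetition: 11 × 10 = 110.
Total: 11 × 110 = 1210.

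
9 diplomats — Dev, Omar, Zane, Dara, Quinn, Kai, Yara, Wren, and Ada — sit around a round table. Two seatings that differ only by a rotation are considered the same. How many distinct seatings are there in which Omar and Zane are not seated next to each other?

30240

All circular seatings of 9 people number (8)! = 40320.
Seatings with Omar beside Zane: treat them as a block with 2 internal orders, giving 2 × (7)! = 10080.
Subtracting, 40320 − 10080 = 30240.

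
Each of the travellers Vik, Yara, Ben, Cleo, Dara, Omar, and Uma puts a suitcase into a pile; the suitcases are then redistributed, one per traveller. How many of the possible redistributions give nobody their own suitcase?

1854

Let Aᵢ be the assignments in which traveller i gets their own suitcase. We want the size of the complement of A₁∪…∪A_7.
By inclusion–exclusion this is Σ_{j=0}^{7} (−1)^j C(7,j)·(7−j)!.
Computing: 5040 − 5040 + 2520 − 840 + 210 − 42 + 7 − 1 = 1854.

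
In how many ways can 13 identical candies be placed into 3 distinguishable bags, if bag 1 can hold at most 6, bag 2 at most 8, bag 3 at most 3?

14

Without the upper bounds there are C(15,2) = 105 ways to split 13 among 3 bags.
Subtract solutions that violate a single cap (substitute x_i' = x_i − (cap_i+1)): x_1 ≥ 7 gives C(8,2) = 28; x_2 ≥ 9 gives C(6,2) = 15; x_3 ≥ 4 gives C(11,2) = 55. Together 98.
Add back pairs where two caps are both exceeded: 0 + 6 + 1 = 7.
By inclusion–exclusion the count is 105 − 98 + 7 = 14.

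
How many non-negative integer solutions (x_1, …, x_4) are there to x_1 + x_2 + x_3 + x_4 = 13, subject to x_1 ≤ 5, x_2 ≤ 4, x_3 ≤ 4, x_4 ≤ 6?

75

Without the upper bounds there are C(16,3) = 560 ways to split 13 among 4 variables.
Subtract solutions that violate a single cap (substitute x_i' = x_i − (cap_i+1)): x_1 ≥ 6 gives C(10,3) = 120; x_2 ≥ 5 gives C(11,3) = 165; x_3 ≥ 5 gives C(11,3) = 165; x_4 ≥ 7 gives C(9,3) = 84. Together 534.
Add back pairs where two caps are both exceeded: 10 + 10 + 1 + 20 + 4 + 4 = 49.
By inclusion–exclusion the count is 560 − 534 + 49 = 75.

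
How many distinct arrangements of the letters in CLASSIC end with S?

Fix S in the last position and arrange the remaining 6 letters.
Those 6 letters have C appearing twice, giving (6)!/(2!) = 360.

360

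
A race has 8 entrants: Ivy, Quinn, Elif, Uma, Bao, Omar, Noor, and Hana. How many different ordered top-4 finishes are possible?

1680

This is an ordered selection of 4 from 8: P(8,4).
That gives 8 × 7 × 6 × 5 = 1680.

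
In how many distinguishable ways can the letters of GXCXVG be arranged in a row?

180

Letter multiplicities in GXCXVG: C×1, G×2, V×1, X×2.
Dividing 6! = 720 by 2!·2! = 4 for the repeated letters gives 180.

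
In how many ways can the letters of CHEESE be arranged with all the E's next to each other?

24

Treat the 3 copies of E as a single block. The multiset to arrange is then {EEE, C, H, S}, 4 items in all.
All 4 items are distinct, so there are (4)! = 24 arrangements.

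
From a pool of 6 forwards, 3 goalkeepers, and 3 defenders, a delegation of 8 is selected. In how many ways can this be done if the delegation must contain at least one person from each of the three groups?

477

With no constraint there are C(12,8) = 495 possible selections.
Selections missing a whole group: no forwards → C(6,8) = 0; no goalkeepers → C(9,8) = 9; no defenders → C(9,8) = 9.
Add back selections omitting two groups (i.e. drawn from a single group): C(6,8) + C(3,8) + C(3,8) = 0.
By inclusion–exclusion: 495 − 18 + 0 = 477.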